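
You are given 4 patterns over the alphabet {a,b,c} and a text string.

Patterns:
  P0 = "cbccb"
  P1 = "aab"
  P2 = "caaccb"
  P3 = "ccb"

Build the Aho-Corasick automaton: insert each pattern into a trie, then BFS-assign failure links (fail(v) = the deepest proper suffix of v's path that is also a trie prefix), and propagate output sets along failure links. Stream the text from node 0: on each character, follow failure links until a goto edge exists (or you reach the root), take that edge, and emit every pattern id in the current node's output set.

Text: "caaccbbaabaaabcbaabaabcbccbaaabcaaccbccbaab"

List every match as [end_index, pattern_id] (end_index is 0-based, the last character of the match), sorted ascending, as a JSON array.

Construct AC machine:
Trie (insert patterns):
  n0 'ε': a→6 c→1
  n1 'c': a→9 b→2 c→14
  n2 'cb': c→3
  n3 'cbc': c→4
  n4 'cbcc': b→5
  n5 'cbccb': ·  [P0 ends]
  n6 'a': a→7
  n7 'aa': b→8
  n8 'aab': ·  [P1 ends]
  n9 'ca': a→10
  n10 'caa': c→11
  n11 'caac': c→12
  n12 'caacc': b→13
  n13 'caaccb': ·  [P2 ends]
  n14 'cc': b→15
  n15 'ccb': ·  [P3 ends]

Failure links (BFS by depth):
  n1('c'): parent n0 fail=0; on 'c' 0 → fail=0;  out ∅∪∅=∅
  n6('a'): parent n0 fail=0; on 'a' 0 → fail=0;  out ∅∪∅=∅
  n2('cb'): parent n1 fail=0; on 'b' 0 → fail=0;  out ∅∪∅=∅
  n7('aa'): parent n6 fail=0; on 'a' 0 → fail=6;  out ∅∪∅=∅
  n9('ca'): parent n1 fail=0; on 'a' 0 → fail=6;  out ∅∪∅=∅
  n14('cc'): parent n1 fail=0; on 'c' 0 → fail=1;  out ∅∪∅=∅
  n3('cbc'): parent n2 fail=0; on 'c' 0 → fail=1;  out ∅∪∅=∅
  n8('aab'): parent n7 fail=6; on 'b' 6→0 → fail=0;  out {1}∪∅={1}
  n10('caa'): parent n9 fail=6; on 'a' 6 → fail=7;  out ∅∪∅=∅
  n15('ccb'): parent n14 fail=1; on 'b' 1 → fail=2;  out {3}∪∅={3}
  n4('cbcc'): parent n3 fail=1; on 'c' 1 → fail=14;  out ∅∪∅=∅
  n11('caac'): parent n10 fail=7; on 'c' 7→6→0 → fail=1;  out ∅∪∅=∅
  n5('cbccb'): parent n4 fail=14; on 'b' 14 → fail=15;  out {0}∪{3}={0,3}
  n12('caacc'): parent n11 fail=1; on 'c' 1 → fail=14;  out ∅∪∅=∅
  n13('caaccb'): parent n12 fail=14; on 'b' 14 → fail=15;  out {2}∪{3}={2,3}

Text stream:
i=0 'c': node 0→1
i=1 'a': node 1→9
i=2 'a': node 9→10
i=3 'c': node 10→11
i=4 'c': node 11→12
i=5 'b': node 12→13  → match P2@[0:5],P3@[3:5]
i=6 'b': node 13→0 ·f
i=7 'a': node 0→6
i=8 'a': node 6→7
i=9 'b': node 7→8  → match P1@[7:9]
i=10 'a': node 8→6 ·f
i=11 'a': node 6→7
i=12 'a': node 7→7 ·f
i=13 'b': node 7→8  → match P1@[11:13]
i=14 'c': node 8→1 ·f
i=15 'b': node 1→2
i=16 'a': node 2→6 ·f
i=17 'a': node 6→7
i=18 'b': node 7→8  → match P1@[16:18]
i=19 'a': node 8→6 ·f
i=20 'a': node 6→7
i=21 'b': node 7→8  → match P1@[19:21]
i=22 'c': node 8→1 ·f
i=23 'b': node 1→2
i=24 'c': node 2→3
i=25 'c': node 3→4
i=26 'b': node 4→5  → match P0@[22:26],P3@[24:26]
i=27 'a': node 5→6 ·f
i=28 'a': node 6→7
i=29 'a': node 7→7 ·f
i=30 'b': node 7→8  → match P1@[28:30]
i=31 'c': node 8→1 ·f
i=32 'a': node 1→9
i=33 'a': node 9→10
i=34 'c': node 10→11
i=35 'c': node 11→12
i=36 'b': node 12→13  → match P2@[31:36],P3@[34:36]
i=37 'c': node 13→3 ·f
i=38 'c': node 3→4
i=39 'b': node 4→5  → match P0@[35:39],P3@[37:39]
i=40 'a': node 5→6 ·f
i=41 'a': node 6→7
i=42 'b': node 7→8  → match P1@[40:42]

All matches (sorted): [[5,2],[5,3],[9,1],[13,1],[18,1],[21,1],[26,0],[26,3],[30,1],[36,2],[36,3],[39,0],[39,3],[42,1]]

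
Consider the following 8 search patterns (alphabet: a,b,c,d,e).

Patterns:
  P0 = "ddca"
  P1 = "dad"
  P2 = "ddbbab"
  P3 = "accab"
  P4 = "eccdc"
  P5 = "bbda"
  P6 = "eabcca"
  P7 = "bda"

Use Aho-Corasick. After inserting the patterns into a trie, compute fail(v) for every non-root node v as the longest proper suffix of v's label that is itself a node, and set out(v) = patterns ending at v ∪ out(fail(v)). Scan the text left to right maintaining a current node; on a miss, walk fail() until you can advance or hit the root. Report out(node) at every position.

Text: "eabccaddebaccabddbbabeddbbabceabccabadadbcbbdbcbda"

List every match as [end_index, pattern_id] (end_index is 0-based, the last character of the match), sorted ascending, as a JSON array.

Build automaton:
Trie nodes:
  n0 'ε': a→11 b→21 d→1 e→16
  n1 'd': a→5 d→2
  n2 'dd': b→7 c→3
  n3 'ddc': a→4
  n4 'ddca': ·  ←P0
  n5 'da': d→6
  n6 'dad': ·  ←P1
  n7 'ddb': b→8
  n8 'ddbb': a→9
  n9 'ddbba': b→10
  n10 'ddbbab': ·  ←P2
  n11 'a': c→12
  n12 'ac': c→13
  n13 'acc': a→14
  n14 'acca': b→15
  n15 'accab': ·  ←P3
  n16 'e': a→25 c→17
  n17 'ec': c→18
  n18 'ecc': d→19
  n19 'eccd': c→20
  n20 'eccdc': ·  ←P4
  n21 'b': b→22 d→30
  n22 'bb': d→23
  n23 'bbd': a→24
  n24 'bbda': ·  ←P5
  n25 'ea': b→26
  n26 'eab': c→27
  n27 'eabc': c→28
  n28 'eabcc': a→29
  n29 'eabcca': ·  ←P6
  n30 'bd': a→31
  n31 'bda': ·  ←P7

Failure links (BFS by depth):
  fail(1) 'd': from fail(0)=0 chase 'd': 0 ⇒ 0;  out=∅∪out(0)=∅
  fail(11) 'a': from fail(0)=0 chase 'a': 0 ⇒ 0;  out=∅∪out(0)=∅
  fail(16) 'e': from fail(0)=0 chase 'e': 0 ⇒ 0;  out=∅∪out(0)=∅
  fail(21) 'b': from fail(0)=0 chase 'b': 0 ⇒ 0;  out=∅∪out(0)=∅
  fail(2) 'dd': from fail(1)=0 chase 'd': 0 ⇒ 1;  out=∅∪out(1)=∅
  fail(5) 'da': from fail(1)=0 chase 'a': 0 ⇒ 11;  out=∅∪out(11)=∅
  fail(12) 'ac': from fail(11)=0 chase 'c': 0 ⇒ 0;  out=∅∪out(0)=∅
  fail(17) 'ec': from fail(16)=0 chase 'c': 0 ⇒ 0;  out=∅∪out(0)=∅
  fail(22) 'bb': from fail(21)=0 chase 'b': 0 ⇒ 21;  out=∅∪out(21)=∅
  fail(25) 'ea': from fail(16)=0 chase 'a': 0 ⇒ 11;  out=∅∪out(11)=∅
  fail(30) 'bd': from fail(21)=0 chase 'd': 0 ⇒ 1;  out=∅∪out(1)=∅
  fail(3) 'ddc': from fail(2)=1 chase 'c': 1→0 ⇒ 0;  out=∅∪out(0)=∅
  fail(6) 'dad': from fail(5)=11 chase 'd': 11→0 ⇒ 1;  out={1}∪out(1)={1}
  fail(7) 'ddb': from fail(2)=1 chase 'b': 1→0 ⇒ 21;  out=∅∪out(21)=∅
  fail(13) 'acc': from fail(12)=0 chase 'c': 0 ⇒ 0;  out=∅∪out(0)=∅
  fail(18) 'ecc': from fail(17)=0 chase 'c': 0 ⇒ 0;  out=∅∪out(0)=∅
  fail(23) 'bbd': from fail(22)=21 chase 'd': 21 ⇒ 30;  out=∅∪out(30)=∅
  fail(26) 'eab': from fail(25)=11 chase 'b': 11→0 ⇒ 21;  out=∅∪out(21)=∅
  fail(31) 'bda': from fail(30)=1 chase 'a': 1 ⇒ 5;  out={7}∪out(5)={7}
  fail(4) 'ddca': from fail(3)=0 chase 'a': 0 ⇒ 11;  out={0}∪out(11)={0}
  fail(8) 'ddbb': from fail(7)=21 chase 'b': 21 ⇒ 22;  out=∅∪out(22)=∅
  fail(14) 'acca': from fail(13)=0 chase 'a': 0 ⇒ 11;  out=∅∪out(11)=∅
  fail(19) 'eccd': from fail(18)=0 chase 'd': 0 ⇒ 1;  out=∅∪out(1)=∅
  fail(24) 'bbda': from fail(23)=30 chase 'a': 30 ⇒ 31;  out={5}∪out(31)={5,7}
  fail(27) 'eabc': from fail(26)=21 chase 'c': 21→0 ⇒ 0;  out=∅∪out(0)=∅
  fail(9) 'ddbba': from fail(8)=22 chase 'a': 22→21→0 ⇒ 11;  out=∅∪out(11)=∅
  fail(15) 'accab': from fail(14)=11 chase 'b': 11→0 ⇒ 21;  out={3}∪out(21)={3}
  fail(20) 'eccdc': from fail(19)=1 chase 'c': 1→0 ⇒ 0;  out={4}∪out(0)={4}
  fail(28) 'eabcc': from fail(27)=0 chase 'c': 0 ⇒ 0;  out=∅∪out(0)=∅
  fail(10) 'ddbbab': from fail(9)=11 chase 'b': 11→0 ⇒ 21;  out={2}∪out(21)={2}
  fail(29) 'eabcca': from fail(28)=0 chase 'a': 0 ⇒ 11;  out={6}∪out(11)={6}

Run:
[0] read 'e'  n0⇒n16
[1] read 'a'  n16⇒n25
[2] read 'b'  n25⇒n26
[3] read 'c'  n26⇒n27
[4] read 'c'  n27⇒n28
[5] read 'a'  n28⇒n29  emit P6@[0:5]
[6] read 'd'  n29⇒n1 ·f
[7] read 'd'  n1⇒n2
[8] read 'e'  n2⇒n16 ·f
[9] read 'b'  n16⇒n21 ·f
[10] read 'a'  n21⇒n11 ·f
[11] read 'c'  n11⇒n12
[12] read 'c'  n12⇒n13
[13] read 'a'  n13⇒n14
[14] read 'b'  n14⇒n15  emit P3@[10:14]
[15] read 'd'  n15⇒n30 ·f
[16] read 'd'  n30⇒n2 ·f
[17] read 'b'  n2⇒n7
[18] read 'b'  n7⇒n8
[19] read 'a'  n8⇒n9
[20] read 'b'  n9⇒n10  emit P2@[15:20]
[21] read 'e'  n10⇒n16 ·f
[22] read 'd'  n16⇒n1 ·f
[23] read 'd'  n1⇒n2
[24] read 'b'  n2⇒n7
[25] read 'b'  n7⇒n8
[26] read 'a'  n8⇒n9
[27] read 'b'  n9⇒n10  emit P2@[22:27]
[28] read 'c'  n10⇒n0 ·f
[29] read 'e'  n0⇒n16
[30] read 'a'  n16⇒n25
[31] read 'b'  n25⇒n26
[32] read 'c'  n26⇒n27
[33] read 'c'  n27⇒n28
[34] read 'a'  n28⇒n29  emit P6@[29:34]
[35] read 'b'  n29⇒n21 ·f
[36] read 'a'  n21⇒n11 ·f
[37] read 'd'  n11⇒n1 ·f
[38] read 'a'  n1⇒n5
[39] read 'd'  n5⇒n6  emit P1@[37:39]
[40] read 'b'  n6⇒n21 ·f
[41] read 'c'  n21⇒n0 ·f
[42] read 'b'  n0⇒n21
[43] read 'b'  n21⇒n22
[44] read 'd'  n22⇒n23
[45] read 'b'  n23⇒n21 ·f
[46] read 'c'  n21⇒n0 ·f
[47] read 'b'  n0⇒n21
[48] read 'd'  n21⇒n30
[49] read 'a'  n30⇒n31  emit P7@[47:49]

Matches: [[5,6],[14,3],[20,2],[27,2],[34,6],[39,1],[49,7]]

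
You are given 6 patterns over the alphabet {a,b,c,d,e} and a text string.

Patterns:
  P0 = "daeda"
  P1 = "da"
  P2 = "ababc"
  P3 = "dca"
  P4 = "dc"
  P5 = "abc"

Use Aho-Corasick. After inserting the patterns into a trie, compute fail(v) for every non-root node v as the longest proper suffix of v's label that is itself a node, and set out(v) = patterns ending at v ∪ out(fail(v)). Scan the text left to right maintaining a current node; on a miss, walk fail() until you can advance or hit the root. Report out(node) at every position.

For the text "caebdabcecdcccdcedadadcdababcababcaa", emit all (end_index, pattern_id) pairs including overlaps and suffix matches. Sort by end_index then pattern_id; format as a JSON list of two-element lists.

Build automaton:
Trie nodes:
  n0 'ε': a→6 d→1
  n1 'd': a→2 c→11
  n2 'da': e→3  ←P1
  n3 'dae': d→4
  n4 'daed': a→5
  n5 'daeda': ·  ←P0
  n6 'a': b→7
  n7 'ab': a→8 c→13
  n8 'aba': b→9
  n9 'abab': c→10
  n10 'ababc': ·  ←P2
  n11 'dc': a→12  ←P4
  n12 'dca': ·  ←P3
  n13 'abc': ·  ←P5

Failure links (BFS by depth):
  fail(1) 'd': from fail(0)=0 chase 'd': 0 ⇒ 0;  out=∅∪out(0)=∅
  fail(6) 'a': from fail(0)=0 chase 'a': 0 ⇒ 0;  out=∅∪out(0)=∅
  fail(2) 'da': from fail(1)=0 chase 'a': 0 ⇒ 6;  out={1}∪out(6)={1}
  fail(7) 'ab': from fail(6)=0 chase 'b': 0 ⇒ 0;  out=∅∪out(0)=∅
  fail(11) 'dc': from fail(1)=0 chase 'c': 0 ⇒ 0;  out={4}∪out(0)={4}
  fail(3) 'dae': from fail(2)=6 chase 'e': 6→0 ⇒ 0;  out=∅∪out(0)=∅
  fail(8) 'aba': from fail(7)=0 chase 'a': 0 ⇒ 6;  out=∅∪out(6)=∅
  fail(12) 'dca': from fail(11)=0 chase 'a': 0 ⇒ 6;  out={3}∪out(6)={3}
  fail(13) 'abc': from fail(7)=0 chase 'c': 0 ⇒ 0;  out={5}∪out(0)={5}
  fail(4) 'daed': from fail(3)=0 chase 'd': 0 ⇒ 1;  out=∅∪out(1)=∅
  fail(9) 'abab': from fail(8)=6 chase 'b': 6 ⇒ 7;  out=∅∪out(7)=∅
  fail(5) 'daeda': from fail(4)=1 chase 'a': 1 ⇒ 2;  out={0}∪out(2)={0,1}
  fail(10) 'ababc': from fail(9)=7 chase 'c': 7 ⇒ 13;  out={2}∪out(13)={2,5}

Text stream:
i=0 'c': node 0→0
i=1 'a': node 0→6
i=2 'e': node 6→0 (fail-walked)
i=3 'b': node 0→0
i=4 'd': node 0→1
i=5 'a': node 1→2  → match P1@[4:5]
i=6 'b': node 2→7 (fail-walked)
i=7 'c': node 7→13  → match P5@[5:7]
i=8 'e': node 13→0 (fail-walked)
i=9 'c': node 0→0
i=10 'd': node 0→1
i=11 'c': node 1→11  → match P4@[10:11]
i=12 'c': node 11→0 (fail-walked)
i=13 'c': node 0→0
i=14 'd': node 0→1
i=15 'c': node 1→11  → match P4@[14:15]
i=16 'e': node 11→0 (fail-walked)
i=17 'd': node 0→1
i=18 'a': node 1→2  → match P1@[17:18]
i=19 'd': node 2→1 (fail-walked)
i=20 'a': node 1→2  → match P1@[19:20]
i=21 'd': node 2→1 (fail-walked)
i=22 'c': node 1→11  → match P4@[21:22]
i=23 'd': node 11→1 (fail-walked)
i=24 'a': node 1→2  → match P1@[23:24]
i=25 'b': node 2→7 (fail-walked)
i=26 'a': node 7→8
i=27 'b': node 8→9
i=28 'c': node 9→10  → match P2@[24:28],P5@[26:28]
i=29 'a': node 10→6 (fail-walked)
i=30 'b': node 6→7
i=31 'a': node 7→8
i=32 'b': node 8→9
i=33 'c': node 9→10  → match P2@[29:33],P5@[31:33]
i=34 'a': node 10→6 (fail-walked)
i=35 'a': node 6→6 (fail-walked)

Result: [[5,1],[7,5],[11,4],[15,4],[18,1],[20,1],[22,4],[24,1],[28,2],[28,5],[33,2],[33,5]]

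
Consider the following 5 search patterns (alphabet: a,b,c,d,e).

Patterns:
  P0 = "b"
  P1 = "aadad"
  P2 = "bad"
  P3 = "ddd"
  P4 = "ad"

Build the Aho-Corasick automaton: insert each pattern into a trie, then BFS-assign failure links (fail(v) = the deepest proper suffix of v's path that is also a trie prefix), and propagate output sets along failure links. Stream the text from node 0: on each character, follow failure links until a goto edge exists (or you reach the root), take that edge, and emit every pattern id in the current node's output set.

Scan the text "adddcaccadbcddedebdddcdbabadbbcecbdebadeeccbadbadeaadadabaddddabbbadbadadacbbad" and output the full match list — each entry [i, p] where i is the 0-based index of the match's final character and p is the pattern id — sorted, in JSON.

Build:
Trie (insert patterns):
  n0 'ε': a→2 b→1 d→9
  n1 'b': a→7  [P0 ends]
  n2 'a': a→3 d→12
  n3 'aa': d→4
  n4 'aad': a→5
  n5 'aada': d→6
  n6 'aadad': ·  [P1 ends]
  n7 'ba': d→8
  n8 'bad': ·  [P2 ends]
  n9 'd': d→10
  n10 'dd': d→11
  n11 'ddd': ·  [P3 ends]
  n12 'ad': ·  [P4 ends]

BFS fail/out derivation:
  fail(1) 'b': from fail(0)=0 chase 'b': 0 ⇒ 0;  out={0}∪out(0)={0}
  fail(2) 'a': from fail(0)=0 chase 'a': 0 ⇒ 0;  out=∅∪out(0)=∅
  fail(9) 'd': from fail(0)=0 chase 'd': 0 ⇒ 0;  out=∅∪out(0)=∅
  fail(3) 'aa': from fail(2)=0 chase 'a': 0 ⇒ 2;  out=∅∪out(2)=∅
  fail(7) 'ba': from fail(1)=0 chase 'a': 0 ⇒ 2;  out=∅∪out(2)=∅
  fail(10) 'dd': from fail(9)=0 chase 'd': 0 ⇒ 9;  out=∅∪out(9)=∅
  fail(12) 'ad': from fail(2)=0 chase 'd': 0 ⇒ 9;  out={4}∪out(9)={4}
  fail(4) 'aad': from fail(3)=2 chase 'd': 2 ⇒ 12;  out=∅∪out(12)={4}
  fail(8) 'bad': from fail(7)=2 chase 'd': 2 ⇒ 12;  out={2}∪out(12)={2,4}
  fail(11) 'ddd': from fail(10)=9 chase 'd': 9 ⇒ 10;  out={3}∪out(10)={3}
  fail(5) 'aada': from fail(4)=12 chase 'a': 12→9→0 ⇒ 2;  out=∅∪out(2)=∅
  fail(6) 'aadad': from fail(5)=2 chase 'd': 2 ⇒ 12;  out={1}∪out(12)={1,4}

Run:
pos 0 'a': at 2
pos 1 'd': at 12  → match P4@[0:1]
pos 2 'd': at 10 (via fail)
pos 3 'd': at 11  → match P3@[1:3]
pos 4 'c': at 0 (via fail)
pos 5 'a': at 2
pos 6 'c': at 0 (via fail)
pos 7 'c': at 0
pos 8 'a': at 2
pos 9 'd': at 12  → match P4@[8:9]
pos 10 'b': at 1 (via fail)  → match P0@[10:10]
pos 11 'c': at 0 (via fail)
pos 12 'd': at 9
pos 13 'd': at 10
pos 14 'e': at 0 (via fail)
pos 15 'd': at 9
pos 16 'e': at 0 (via fail)
pos 17 'b': at 1  → match P0@[17:17]
pos 18 'd': at 9 (via fail)
pos 19 'd': at 10
pos 20 'd': at 11  → match P3@[18:20]
pos 21 'c': at 0 (via fail)
pos 22 'd': at 9
pos 23 'b': at 1 (via fail)  → match P0@[23:23]
pos 24 'a': at 7
pos 25 'b': at 1 (via fail)  → match P0@[25:25]
pos 26 'a': at 7
pos 27 'd': at 8  → match P2@[25:27],P4@[26:27]
pos 28 'b': at 1 (via fail)  → match P0@[28:28]
pos 29 'b': at 1 (via fail)  → match P0@[29:29]
pos 30 'c': at 0 (via fail)
pos 31 'e': at 0
pos 32 'c': at 0
pos 33 'b': at 1  → match P0@[33:33]
pos 34 'd': at 9 (via fail)
pos 35 'e': at 0 (via fail)
pos 36 'b': at 1  → match P0@[36:36]
pos 37 'a': at 7
pos 38 'd': at 8  → match P2@[36:38],P4@[37:38]
pos 39 'e': at 0 (via fail)
pos 40 'e': at 0
pos 41 'c': at 0
pos 42 'c': at 0
pos 43 'b': at 1  → match P0@[43:43]
pos 44 'a': at 7
pos 45 'd': at 8  → match P2@[43:45],P4@[44:45]
pos 46 'b': at 1 (via fail)  → match P0@[46:46]
pos 47 'a': at 7
pos 48 'd': at 8  → match P2@[46:48],P4@[47:48]
pos 49 'e': at 0 (via fail)
pos 50 'a': at 2
pos 51 'a': at 3
pos 52 'd': at 4  → match P4@[51:52]
pos 53 'a': at 5
pos 54 'd': at 6  → match P1@[50:54],P4@[53:54]
pos 55 'a': at 2 (via fail)
pos 56 'b': at 1 (via fail)  → match P0@[56:56]
pos 57 'a': at 7
pos 58 'd': at 8  → match P2@[56:58],P4@[57:58]
pos 59 'd': at 10 (via fail)
pos 60 'd': at 11  → match P3@[58:60]
pos 61 'd': at 11 (via fail)  → match P3@[59:61]
pos 62 'a': at 2 (via fail)
pos 63 'b': at 1 (via fail)  → match P0@[63:63]
pos 64 'b': at 1 (via fail)  → match P0@[64:64]
pos 65 'b': at 1 (via fail)  → match P0@[65:65]
pos 66 'a': at 7
pos 67 'd': at 8  → match P2@[65:67],P4@[66:67]
pos 68 'b': at 1 (via fail)  → match P0@[68:68]
pos 69 'a': at 7
pos 70 'd': at 8  → match P2@[68:70],P4@[69:70]
pos 71 'a': at 2 (via fail)
pos 72 'd': at 12  → match P4@[71:72]
pos 73 'a': at 2 (via fail)
pos 74 'c': at 0 (via fail)
pos 75 'b': at 1  → match P0@[75:75]
pos 76 'b': at 1 (via fail)  → match P0@[76:76]
pos 77 'a': at 7
pos 78 'd': at 8  → match P2@[76:78],P4@[77:78]

Result: [[1,4],[3,3],[9,4],[10,0],[17,0],[20,3],[23,0],[25,0],[27,2],[27,4],[28,0],[29,0],[33,0],[36,0],[38,2],[38,4],[43,0],[45,2],[45,4],[46,0],[48,2],[48,4],[52,4],[54,1],[54,4],[56,0],[58,2],[58,4],[60,3],[61,3],[63,0],[64,0],[65,0],[67,2],[67,4],[68,0],[70,2],[70,4],[72,4],[75,0],[76,0],[78,2],[78,4]]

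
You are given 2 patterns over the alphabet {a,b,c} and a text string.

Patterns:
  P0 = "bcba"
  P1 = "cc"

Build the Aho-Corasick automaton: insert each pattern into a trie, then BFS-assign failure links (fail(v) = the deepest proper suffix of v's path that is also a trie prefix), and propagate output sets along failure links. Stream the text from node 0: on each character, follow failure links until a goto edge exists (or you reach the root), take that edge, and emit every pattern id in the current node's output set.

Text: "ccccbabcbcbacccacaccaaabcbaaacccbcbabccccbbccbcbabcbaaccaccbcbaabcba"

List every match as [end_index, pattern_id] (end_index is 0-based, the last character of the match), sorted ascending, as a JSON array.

Build automaton:
Trie (insert patterns):
  n0 'ε': b→1 c→5
  n1 'b': c→2
  n2 'bc': b→3
  n3 'bcb': a→4
  n4 'bcba': ·  [P0 ends]
  n5 'c': c→6
  n6 'cc': ·  [P1 ends]

BFS fail/out derivation:
  fail(1) 'b': from fail(0)=0 chase 'b': 0 ⇒ 0;  out=∅∪out(0)=∅
  fail(5) 'c': from fail(0)=0 chase 'c': 0 ⇒ 0;  out=∅∪out(0)=∅
  fail(2) 'bc': from fail(1)=0 chase 'c': 0 ⇒ 5;  out=∅∪out(5)=∅
  fail(6) 'cc': from fail(5)=0 chase 'c': 0 ⇒ 5;  out={1}∪out(5)={1}
  fail(3) 'bcb': from fail(2)=5 chase 'b': 5→0 ⇒ 1;  out=∅∪out(1)=∅
  fail(4) 'bcba': from fail(3)=1 chase 'a': 1→0 ⇒ 0;  out={0}∪out(0)={0}

Run:
pos 0 'c': at 5
pos 1 'c': at 6  → match P1@[0:1]
pos 2 'c': at 6 (fail-walked)  → match P1@[1:2]
pos 3 'c': at 6 (fail-walked)  → match P1@[2:3]
pos 4 'b': at 1 (fail-walked)
pos 5 'a': at 0 (fail-walked)
pos 6 'b': at 1
pos 7 'c': at 2
pos 8 'b': at 3
pos 9 'c': at 2 (fail-walked)
pos 10 'b': at 3
pos 11 'a': at 4  → match P0@[8:11]
pos 12 'c': at 5 (fail-walked)
pos 13 'c': at 6  → match P1@[12:13]
pos 14 'c': at 6 (fail-walked)  → match P1@[13:14]
pos 15 'a': at 0 (fail-walked)
pos 16 'c': at 5
pos 17 'a': at 0 (fail-walked)
pos 18 'c': at 5
pos 19 'c': at 6  → match P1@[18:19]
pos 20 'a': at 0 (fail-walked)
pos 21 'a': at 0
pos 22 'a': at 0
pos 23 'b': at 1
pos 24 'c': at 2
pos 25 'b': at 3
pos 26 'a': at 4  → match P0@[23:26]
pos 27 'a': at 0 (fail-walked)
pos 28 'a': at 0
pos 29 'c': at 5
pos 30 'c': at 6  → match P1@[29:30]
pos 31 'c': at 6 (fail-walked)  → match P1@[30:31]
pos 32 'b': at 1 (fail-walked)
pos 33 'c': at 2
pos 34 'b': at 3
pos 35 'a': at 4  → match P0@[32:35]
pos 36 'b': at 1 (fail-walked)
pos 37 'c': at 2
pos 38 'c': at 6 (fail-walked)  → match P1@[37:38]
pos 39 'c': at 6 (fail-walked)  → match P1@[38:39]
pos 40 'c': at 6 (fail-walked)  → match P1@[39:40]
pos 41 'b': at 1 (fail-walked)
pos 42 'b': at 1 (fail-walked)
pos 43 'c': at 2
pos 44 'c': at 6 (fail-walked)  → match P1@[43:44]
pos 45 'b': at 1 (fail-walked)
pos 46 'c': at 2
pos 47 'b': at 3
pos 48 'a': at 4  → match P0@[45:48]
pos 49 'b': at 1 (fail-walked)
pos 50 'c': at 2
pos 51 'b': at 3
pos 52 'a': at 4  → match P0@[49:52]
pos 53 'a': at 0 (fail-walked)
pos 54 'c': at 5
pos 55 'c': at 6  → match P1@[54:55]
pos 56 'a': at 0 (fail-walked)
pos 57 'c': at 5
pos 58 'c': at 6  → match P1@[57:58]
pos 59 'b': at 1 (fail-walked)
pos 60 'c': at 2
pos 61 'b': at 3
pos 62 'a': at 4  → match P0@[59:62]
pos 63 'a': at 0 (fail-walked)
pos 64 'b': at 1
pos 65 'c': at 2
pos 66 'b': at 3
pos 67 'a': at 4  → match P0@[64:67]

All matches (sorted): [[1,1],[2,1],[3,1],[11,0],[13,1],[14,1],[19,1],[26,0],[30,1],[31,1],[35,0],[38,1],[39,1],[40,1],[44,1],[48,0],[52,0],[55,1],[58,1],[62,0],[67,0]]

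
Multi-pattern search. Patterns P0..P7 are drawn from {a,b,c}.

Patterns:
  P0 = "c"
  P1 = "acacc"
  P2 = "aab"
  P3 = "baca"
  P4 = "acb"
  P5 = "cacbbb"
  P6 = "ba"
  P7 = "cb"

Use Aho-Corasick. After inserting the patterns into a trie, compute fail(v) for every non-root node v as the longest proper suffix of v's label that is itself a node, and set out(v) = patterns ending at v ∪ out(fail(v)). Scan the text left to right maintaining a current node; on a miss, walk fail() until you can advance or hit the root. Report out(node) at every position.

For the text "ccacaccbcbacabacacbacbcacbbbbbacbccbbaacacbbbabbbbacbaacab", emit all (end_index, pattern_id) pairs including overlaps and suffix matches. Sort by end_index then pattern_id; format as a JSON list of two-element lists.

Construct AC machine:
Trie (insert patterns):
  n0 'ε': a→2 b→9 c→1
  n1 'c': a→14 b→19  ←P0
  n2 'a': a→7 c→3
  n3 'ac': a→4 b→13
  n4 'aca': c→5
  n5 'acac': c→6
  n6 'acacc': ·  ←P1
  n7 'aa': b→8
  n8 'aab': ·  ←P2
  n9 'b': a→10
  n10 'ba': c→11  ←P6
  n11 'bac': a→12
  n12 'baca': ·  ←P3
  n13 'acb': ·  ←P4
  n14 'ca': c→15
  n15 'cac': b→16
  n16 'cacb': b→17
  n17 'cacbb': b→18
  n18 'cacbbb': ·  ←P5
  n19 'cb': ·  ←P7

Failure links (BFS by depth):
  n1('c'): parent n0 fail=0; on 'c' 0 → fail=0;  out {0}∪∅={0}
  n2('a'): parent n0 fail=0; on 'a' 0 → fail=0;  out ∅∪∅=∅
  n9('b'): parent n0 fail=0; on 'b' 0 → fail=0;  out ∅∪∅=∅
  n3('ac'): parent n2 fail=0; on 'c' 0 → fail=1;  out ∅∪{0}={0}
  n7('aa'): parent n2 fail=0; on 'a' 0 → fail=2;  out ∅∪∅=∅
  n10('ba'): parent n9 fail=0; on 'a' 0 → fail=2;  out {6}∪∅={6}
  n14('ca'): parent n1 fail=0; on 'a' 0 → fail=2;  out ∅∪∅=∅
  n19('cb'): parent n1 fail=0; on 'b' 0 → fail=9;  out {7}∪∅={7}
  n4('aca'): parent n3 fail=1; on 'a' 1 → fail=14;  out ∅∪∅=∅
  n8('aab'): parent n7 fail=2; on 'b' 2→0 → fail=9;  out {2}∪∅={2}
  n11('bac'): parent n10 fail=2; on 'c' 2 → fail=3;  out ∅∪{0}={0}
  n13('acb'): parent n3 fail=1; on 'b' 1 → fail=19;  out {4}∪{7}={4,7}
  n15('cac'): parent n14 fail=2; on 'c' 2 → fail=3;  out ∅∪{0}={0}
  n5('acac'): parent n4 fail=14; on 'c' 14 → fail=15;  out ∅∪{0}={0}
  n12('baca'): parent n11 fail=3; on 'a' 3 → fail=4;  out {3}∪∅={3}
  n16('cacb'): parent n15 fail=3; on 'b' 3 → fail=13;  out ∅∪{4,7}={4,7}
  n6('acacc'): parent n5 fail=15; on 'c' 15→3→1→0 → fail=1;  out {1}∪{0}={0,1}
  n17('cacbb'): parent n16 fail=13; on 'b' 13→19→9→0 → fail=9;  out ∅∪∅=∅
  n18('cacbbb'): parent n17 fail=9; on 'b' 9→0 → fail=9;  out {5}∪∅={5}

Text stream:
[0] read 'c'  n0⇒n1  ** P0@[0:0]
[1] read 'c'  n1⇒n1 (via fail)  ** P0@[1:1]
[2] read 'a'  n1⇒n14
[3] read 'c'  n14⇒n15  ** P0@[3:3]
[4] read 'a'  n15⇒n4 (via fail)
[5] read 'c'  n4⇒n5  ** P0@[5:5]
[6] read 'c'  n5⇒n6  ** P0@[6:6],P1@[2:6]
[7] read 'b'  n6⇒n19 (via fail)  ** P7@[6:7]
[8] read 'c'  n19⇒n1 (via fail)  ** P0@[8:8]
[9] read 'b'  n1⇒n19  ** P7@[8:9]
[10] read 'a'  n19⇒n10 (via fail)  ** P6@[9:10]
[11] read 'c'  n10⇒n11  ** P0@[11:11]
[12] read 'a'  n11⇒n12  ** P3@[9:12]
[13] read 'b'  n12⇒n9 (via fail)
[14] read 'a'  n9⇒n10  ** P6@[13:14]
[15] read 'c'  n10⇒n11  ** P0@[15:15]
[16] read 'a'  n11⇒n12  ** P3@[13:16]
[17] read 'c'  n12⇒n5 (via fail)  ** P0@[17:17]
[18] read 'b'  n5⇒n16 (via fail)  ** P4@[16:18],P7@[17:18]
[19] read 'a'  n16⇒n10 (via fail)  ** P6@[18:19]
[20] read 'c'  n10⇒n11  ** P0@[20:20]
[21] read 'b'  n11⇒n13 (via fail)  ** P4@[19:21],P7@[20:21]
[22] read 'c'  n13⇒n1 (via fail)  ** P0@[22:22]
[23] read 'a'  n1⇒n14
[24] read 'c'  n14⇒n15  ** P0@[24:24]
[25] read 'b'  n15⇒n16  ** P4@[23:25],P7@[24:25]
[26] read 'b'  n16⇒n17
[27] read 'b'  n17⇒n18  ** P5@[22:27]
[28] read 'b'  n18⇒n9 (via fail)
[29] read 'b'  n9⇒n9 (via fail)
[30] read 'a'  n9⇒n10  ** P6@[29:30]
[31] read 'c'  n10⇒n11  ** P0@[31:31]
[32] read 'b'  n11⇒n13 (via fail)  ** P4@[30:32],P7@[31:32]
[33] read 'c'  n13⇒n1 (via fail)  ** P0@[33:33]
[34] read 'c'  n1⇒n1 (via fail)  ** P0@[34:34]
[35] read 'b'  n1⇒n19  ** P7@[34:35]
[36] read 'b'  n19⇒n9 (via fail)
[37] read 'a'  n9⇒n10  ** P6@[36:37]
[38] read 'a'  n10⇒n7 (via fail)
[39] read 'c'  n7⇒n3 (via fail)  ** P0@[39:39]
[40] read 'a'  n3⇒n4
[41] read 'c'  n4⇒n5  ** P0@[41:41]
[42] read 'b'  n5⇒n16 (via fail)  ** P4@[40:42],P7@[41:42]
[43] read 'b'  n16⇒n17
[44] read 'b'  n17⇒n18  ** P5@[39:44]
[45] read 'a'  n18⇒n10 (via fail)  ** P6@[44:45]
[46] read 'b'  n10⇒n9 (via fail)
[47] read 'b'  n9⇒n9 (via fail)
[48] read 'b'  n9⇒n9 (via fail)
[49] read 'b'  n9⇒n9 (via fail)
[50] read 'a'  n9⇒n10  ** P6@[49:50]
[51] read 'c'  n10⇒n11  ** P0@[51:51]
[52] read 'b'  n11⇒n13 (via fail)  ** P4@[50:52],P7@[51:52]
[53] read 'a'  n13⇒n10 (via fail)  ** P6@[52:53]
[54] read 'a'  n10⇒n7 (via fail)
[55] read 'c'  n7⇒n3 (via fail)  ** P0@[55:55]
[56] read 'a'  n3⇒n4
[57] read 'b'  n4⇒n9 (via fail)

All matches (sorted): [[0,0],[1,0],[3,0],[5,0],[6,0],[6,1],[7,7],[8,0],[9,7],[10,6],[11,0],[12,3],[14,6],[15,0],[16,3],[17,0],[18,4],[18,7],[19,6],[20,0],[21,4],[21,7],[22,0],[24,0],[25,4],[25,7],[27,5],[30,6],[31,0],[32,4],[32,7],[33,0],[34,0],[35,7],[37,6],[39,0],[41,0],[42,4],[42,7],[44,5],[45,6],[50,6],[51,0],[52,4],[52,7],[53,6],[55,0]]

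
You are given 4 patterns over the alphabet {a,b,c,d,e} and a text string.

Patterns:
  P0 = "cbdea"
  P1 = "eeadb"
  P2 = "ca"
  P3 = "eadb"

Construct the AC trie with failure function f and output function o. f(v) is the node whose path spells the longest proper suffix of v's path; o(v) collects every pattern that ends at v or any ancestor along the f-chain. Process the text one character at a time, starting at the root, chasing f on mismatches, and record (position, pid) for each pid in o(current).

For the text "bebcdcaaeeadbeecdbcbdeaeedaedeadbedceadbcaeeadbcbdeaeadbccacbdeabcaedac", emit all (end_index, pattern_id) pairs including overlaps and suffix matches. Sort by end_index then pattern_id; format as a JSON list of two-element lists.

Build:
Trie (insert patterns):
  0='ε' goto c→1 e→6
  1='c' goto a→11 b→2
  2='cb' goto d→3
  3='cbd' goto e→4
  4='cbde' goto a→5
  5='cbdea' goto ·  ←P0
  6='e' goto a→12 e→7
  7='ee' goto a→8
  8='eea' goto d→9
  9='eead' goto b→10
  10='eeadb' goto ·  ←P1
  11='ca' goto ·  ←P2
  12='ea' goto d→13
  13='ead' goto b→14
  14='eadb' goto ·  ←P3

Failure links (BFS by depth):
  fail(1) 'c': from fail(0)=0 chase 'c': 0 ⇒ 0;  out=∅∪out(0)=∅
  fail(6) 'e': from fail(0)=0 chase 'e': 0 ⇒ 0;  out=∅∪out(0)=∅
  fail(2) 'cb': from fail(1)=0 chase 'b': 0 ⇒ 0;  out=∅∪out(0)=∅
  fail(7) 'ee': from fail(6)=0 chase 'e': 0 ⇒ 6;  out=∅∪out(6)=∅
  fail(11) 'ca': from fail(1)=0 chase 'a': 0 ⇒ 0;  out={2}∪out(0)={2}
  fail(12) 'ea': from fail(6)=0 chase 'a': 0 ⇒ 0;  out=∅∪out(0)=∅
  fail(3) 'cbd': from fail(2)=0 chase 'd': 0 ⇒ 0;  out=∅∪out(0)=∅
  fail(8) 'eea': from fail(7)=6 chase 'a': 6 ⇒ 12;  out=∅∪out(12)=∅
  fail(13) 'ead': from fail(12)=0 chase 'd': 0 ⇒ 0;  out=∅∪out(0)=∅
  fail(4) 'cbde': from fail(3)=0 chase 'e': 0 ⇒ 6;  out=∅∪out(6)=∅
  fail(9) 'eead': from fail(8)=12 chase 'd': 12 ⇒ 13;  out=∅∪out(13)=∅
  fail(14) 'eadb': from fail(13)=0 chase 'b': 0 ⇒ 0;  out={3}∪out(0)={3}
  fail(5) 'cbdea': from fail(4)=6 chase 'a': 6 ⇒ 12;  out={0}∪out(12)={0}
  fail(10) 'eeadb': from fail(9)=13 chase 'b': 13 ⇒ 14;  out={1}∪out(14)={1,3}

Run:
[0] read 'b'  n0⇒n0
[1] read 'e'  n0⇒n6
[2] read 'b'  n6⇒n0 (fail-walked)
[3] read 'c'  n0⇒n1
[4] read 'd'  n1⇒n0 (fail-walked)
[5] read 'c'  n0⇒n1
[6] read 'a'  n1⇒n11  ** P2@[5:6]
[7] read 'a'  n11⇒n0 (fail-walked)
[8] read 'e'  n0⇒n6
[9] read 'e'  n6⇒n7
[10] read 'a'  n7⇒n8
[11] read 'd'  n8⇒n9
[12] read 'b'  n9⇒n10  ** P1@[8:12],P3@[9:12]
[13] read 'e'  n10⇒n6 (fail-walked)
[14] read 'e'  n6⇒n7
[15] read 'c'  n7⇒n1 (fail-walked)
[16] read 'd'  n1⇒n0 (fail-walked)
[17] read 'b'  n0⇒n0
[18] read 'c'  n0⇒n1
[19] read 'b'  n1⇒n2
[20] read 'd'  n2⇒n3
[21] read 'e'  n3⇒n4
[22] read 'a'  n4⇒n5  ** P0@[18:22]
[23] read 'e'  n5⇒n6 (fail-walked)
[24] read 'e'  n6⇒n7
[25] read 'd'  n7⇒n0 (fail-walked)
[26] read 'a'  n0⇒n0
[27] read 'e'  n0⇒n6
[28] read 'd'  n6⇒n0 (fail-walked)
[29] read 'e'  n0⇒n6
[30] read 'a'  n6⇒n12
[31] read 'd'  n12⇒n13
[32] read 'b'  n13⇒n14  ** P3@[29:32]
[33] read 'e'  n14⇒n6 (fail-walked)
[34] read 'd'  n6⇒n0 (fail-walked)
[35] read 'c'  n0⇒n1
[36] read 'e'  n1⇒n6 (fail-walked)
[37] read 'a'  n6⇒n12
[38] read 'd'  n12⇒n13
[39] read 'b'  n13⇒n14  ** P3@[36:39]
[40] read 'c'  n14⇒n1 (fail-walked)
[41] read 'a'  n1⇒n11  ** P2@[40:41]
[42] read 'e'  n11⇒n6 (fail-walked)
[43] read 'e'  n6⇒n7
[44] read 'a'  n7⇒n8
[45] read 'd'  n8⇒n9
[46] read 'b'  n9⇒n10  ** P1@[42:46],P3@[43:46]
[47] read 'c'  n10⇒n1 (fail-walked)
[48] read 'b'  n1⇒n2
[49] read 'd'  n2⇒n3
[50] read 'e'  n3⇒n4
[51] read 'a'  n4⇒n5  ** P0@[47:51]
[52] read 'e'  n5⇒n6 (fail-walked)
[53] read 'a'  n6⇒n12
[54] read 'd'  n12⇒n13
[55] read 'b'  n13⇒n14  ** P3@[52:55]
[56] read 'c'  n14⇒n1 (fail-walked)
[57] read 'c'  n1⇒n1 (fail-walked)
[58] read 'a'  n1⇒n11  ** P2@[57:58]
[59] read 'c'  n11⇒n1 (fail-walked)
[60] read 'b'  n1⇒n2
[61] read 'd'  n2⇒n3
[62] read 'e'  n3⇒n4
[63] read 'a'  n4⇒n5  ** P0@[59:63]
[64] read 'b'  n5⇒n0 (fail-walked)
[65] read 'c'  n0⇒n1
[66] read 'a'  n1⇒n11  ** P2@[65:66]
[67] read 'e'  n11⇒n6 (fail-walked)
[68] read 'd'  n6⇒n0 (fail-walked)
[69] read 'a'  n0⇒n0
[70] read 'c'  n0⇒n1

Matches: [[6,2],[12,1],[12,3],[22,0],[32,3],[39,3],[41,2],[46,1],[46,3],[51,0],[55,3],[58,2],[63,0],[66,2]]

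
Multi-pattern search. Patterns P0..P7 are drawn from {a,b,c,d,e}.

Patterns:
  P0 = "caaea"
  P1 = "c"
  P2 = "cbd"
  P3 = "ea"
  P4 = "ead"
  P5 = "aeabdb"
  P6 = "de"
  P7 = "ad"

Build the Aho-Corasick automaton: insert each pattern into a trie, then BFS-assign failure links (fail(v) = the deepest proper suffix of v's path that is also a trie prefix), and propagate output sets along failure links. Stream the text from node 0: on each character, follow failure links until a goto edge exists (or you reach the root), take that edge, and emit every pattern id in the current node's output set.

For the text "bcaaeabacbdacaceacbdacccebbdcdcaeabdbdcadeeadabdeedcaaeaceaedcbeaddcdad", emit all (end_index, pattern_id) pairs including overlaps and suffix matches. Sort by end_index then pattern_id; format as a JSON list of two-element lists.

Construct AC machine:
Trie (insert patterns):
  n0 'ε': a→11 c→1 d→17 e→8
  n1 'c': a→2 b→6  ←P1
  n2 'ca': a→3
  n3 'caa': e→4
  n4 'caae': a→5
  n5 'caaea': ·  ←P0
  n6 'cb': d→7
  n7 'cbd': ·  ←P2
  n8 'e': a→9
  n9 'ea': d→10  ←P3
  n10 'ead': ·  ←P4
  n11 'a': d→19 e→12
  n12 'ae': a→13
  n13 'aea': b→14
  n14 'aeab': d→15
  n15 'aeabd': b→16
  n16 'aeabdb': ·  ←P5
  n17 'd': e→18
  n18 'de': ·  ←P6
  n19 'ad': ·  ←P7

Failure links (BFS by depth):
  n1('c'): parent n0 fail=0; on 'c' 0 → fail=0;  out {1}∪∅={1}
  n8('e'): parent n0 fail=0; on 'e' 0 → fail=0;  out ∅∪∅=∅
  n11('a'): parent n0 fail=0; on 'a' 0 → fail=0;  out ∅∪∅=∅
  n17('d'): parent n0 fail=0; on 'd' 0 → fail=0;  out ∅∪∅=∅
  n2('ca'): parent n1 fail=0; on 'a' 0 → fail=11;  out ∅∪∅=∅
  n6('cb'): parent n1 fail=0; on 'b' 0 → fail=0;  out ∅∪∅=∅
  n9('ea'): parent n8 fail=0; on 'a' 0 → fail=11;  out {3}∪∅={3}
  n12('ae'): parent n11 fail=0; on 'e' 0 → fail=8;  out ∅∪∅=∅
  n18('de'): parent n17 fail=0; on 'e' 0 → fail=8;  out {6}∪∅={6}
  n19('ad'): parent n11 fail=0; on 'd' 0 → fail=17;  out {7}∪∅={7}
  n3('caa'): parent n2 fail=11; on 'a' 11→0 → fail=11;  out ∅∪∅=∅
  n7('cbd'): parent n6 fail=0; on 'd' 0 → fail=17;  out {2}∪∅={2}
  n10('ead'): parent n9 fail=11; on 'd' 11 → fail=19;  out {4}∪{7}={4,7}
  n13('aea'): parent n12 fail=8; on 'a' 8 → fail=9;  out ∅∪{3}={3}
  n4('caae'): parent n3 fail=11; on 'e' 11 → fail=12;  out ∅∪∅=∅
  n14('aeab'): parent n13 fail=9; on 'b' 9→11→0 → fail=0;  out ∅∪∅=∅
  n5('caaea'): parent n4 fail=12; on 'a' 12 → fail=13;  out {0}∪{3}={0,3}
  n15('aeabd'): parent n14 fail=0; on 'd' 0 → fail=17;  out ∅∪∅=∅
  n16('aeabdb'): parent n15 fail=17; on 'b' 17→0 → fail=0;  out {5}∪∅={5}

Scan:
pos 0 'b': at 0
pos 1 'c': at 1  ** P1@[1:1]
pos 2 'a': at 2
pos 3 'a': at 3
pos 4 'e': at 4
pos 5 'a': at 5  ** P0@[1:5],P3@[4:5]
pos 6 'b': at 14 (fail-walked)
pos 7 'a': at 11 (fail-walked)
pos 8 'c': at 1 (fail-walked)  ** P1@[8:8]
pos 9 'b': at 6
pos 10 'd': at 7  ** P2@[8:10]
pos 11 'a': at 11 (fail-walked)
pos 12 'c': at 1 (fail-walked)  ** P1@[12:12]
pos 13 'a': at 2
pos 14 'c': at 1 (fail-walked)  ** P1@[14:14]
pos 15 'e': at 8 (fail-walked)
pos 16 'a': at 9  ** P3@[15:16]
pos 17 'c': at 1 (fail-walked)  ** P1@[17:17]
pos 18 'b': at 6
pos 19 'd': at 7  ** P2@[17:19]
pos 20 'a': at 11 (fail-walked)
pos 21 'c': at 1 (fail-walked)  ** P1@[21:21]
pos 22 'c': at 1 (fail-walked)  ** P1@[22:22]
pos 23 'c': at 1 (fail-walked)  ** P1@[23:23]
pos 24 'e': at 8 (fail-walked)
pos 25 'b': at 0 (fail-walked)
pos 26 'b': at 0
pos 27 'd': at 17
pos 28 'c': at 1 (fail-walked)  ** P1@[28:28]
pos 29 'd': at 17 (fail-walked)
pos 30 'c': at 1 (fail-walked)  ** P1@[30:30]
pos 31 'a': at 2
pos 32 'e': at 12 (fail-walked)
pos 33 'a': at 13  ** P3@[32:33]
pos 34 'b': at 14
pos 35 'd': at 15
pos 36 'b': at 16  ** P5@[31:36]
pos 37 'd': at 17 (fail-walked)
pos 38 'c': at 1 (fail-walked)  ** P1@[38:38]
pos 39 'a': at 2
pos 40 'd': at 19 (fail-walked)  ** P7@[39:40]
pos 41 'e': at 18 (fail-walked)  ** P6@[40:41]
pos 42 'e': at 8 (fail-walked)
pos 43 'a': at 9  ** P3@[42:43]
pos 44 'd': at 10  ** P4@[42:44],P7@[43:44]
pos 45 'a': at 11 (fail-walked)
pos 46 'b': at 0 (fail-walked)
pos 47 'd': at 17
pos 48 'e': at 18  ** P6@[47:48]
pos 49 'e': at 8 (fail-walked)
pos 50 'd': at 17 (fail-walked)
pos 51 'c': at 1 (fail-walked)  ** P1@[51:51]
pos 52 'a': at 2
pos 53 'a': at 3
pos 54 'e': at 4
pos 55 'a': at 5  ** P0@[51:55],P3@[54:55]
pos 56 'c': at 1 (fail-walked)  ** P1@[56:56]
pos 57 'e': at 8 (fail-walked)
pos 58 'a': at 9  ** P3@[57:58]
pos 59 'e': at 12 (fail-walked)
pos 60 'd': at 17 (fail-walked)
pos 61 'c': at 1 (fail-walked)  ** P1@[61:61]
pos 62 'b': at 6
pos 63 'e': at 8 (fail-walked)
pos 64 'a': at 9  ** P3@[63:64]
pos 65 'd': at 10  ** P4@[63:65],P7@[64:65]
pos 66 'd': at 17 (fail-walked)
pos 67 'c': at 1 (fail-walked)  ** P1@[67:67]
pos 68 'd': at 17 (fail-walked)
pos 69 'a': at 11 (fail-walked)
pos 70 'd': at 19  ** P7@[69:70]

All matches (sorted): [[1,1],[5,0],[5,3],[8,1],[10,2],[12,1],[14,1],[16,3],[17,1],[19,2],[21,1],[22,1],[23,1],[28,1],[30,1],[33,3],[36,5],[38,1],[40,7],[41,6],[43,3],[44,4],[44,7],[48,6],[51,1],[55,0],[55,3],[56,1],[58,3],[61,1],[64,3],[65,4],[65,7],[67,1],[70,7]]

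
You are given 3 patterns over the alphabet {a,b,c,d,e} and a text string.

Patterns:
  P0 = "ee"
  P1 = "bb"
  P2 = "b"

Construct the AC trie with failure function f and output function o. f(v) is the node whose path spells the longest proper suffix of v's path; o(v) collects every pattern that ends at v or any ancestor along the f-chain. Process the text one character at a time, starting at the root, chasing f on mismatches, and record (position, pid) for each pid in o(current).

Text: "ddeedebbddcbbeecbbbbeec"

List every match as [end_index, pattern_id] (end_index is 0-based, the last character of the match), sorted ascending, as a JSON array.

Construct AC machine:
Trie nodes:
  0='ε' goto b→3 e→1
  1='e' goto e→2
  2='ee' goto ·  ←P0
  3='b' goto b→4  ←P2
  4='bb' goto ·  ←P1

Failure links (BFS by depth):
  fail(1) 'e': from fail(0)=0 chase 'e': 0 ⇒ 0;  out=∅∪out(0)=∅
  fail(3) 'b': from fail(0)=0 chase 'b': 0 ⇒ 0;  out={2}∪out(0)={2}
  fail(2) 'ee': from fail(1)=0 chase 'e': 0 ⇒ 1;  out={0}∪out(1)={0}
  fail(4) 'bb': from fail(3)=0 chase 'b': 0 ⇒ 3;  out={1}∪out(3)={1,2}

Text stream:
pos 0 'd': at 0
pos 1 'd': at 0
pos 2 'e': at 1
pos 3 'e': at 2  → match P0@[2:3]
pos 4 'd': at 0 (fail-walked)
pos 5 'e': at 1
pos 6 'b': at 3 (fail-walked)  → match P2@[6:6]
pos 7 'b': at 4  → match P1@[6:7],P2@[7:7]
pos 8 'd': at 0 (fail-walked)
pos 9 'd': at 0
pos 10 'c': at 0
pos 11 'b': at 3  → match P2@[11:11]
pos 12 'b': at 4  → match P1@[11:12],P2@[12:12]
pos 13 'e': at 1 (fail-walked)
pos 14 'e': at 2  → match P0@[13:14]
pos 15 'c': at 0 (fail-walked)
pos 16 'b': at 3  → match P2@[16:16]
pos 17 'b': at 4  → match P1@[16:17],P2@[17:17]
pos 18 'b': at 4 (fail-walked)  → match P1@[17:18],P2@[18:18]
pos 19 'b': at 4 (fail-walked)  → match P1@[18:19],P2@[19:19]
pos 20 'e': at 1 (fail-walked)
pos 21 'e': at 2  → match P0@[20:21]
pos 22 'c': at 0 (fail-walked)

Matches: [[3,0],[6,2],[7,1],[7,2],[11,2],[12,1],[12,2],[14,0],[16,2],[17,1],[17,2],[18,1],[18,2],[19,1],[19,2],[21,0]]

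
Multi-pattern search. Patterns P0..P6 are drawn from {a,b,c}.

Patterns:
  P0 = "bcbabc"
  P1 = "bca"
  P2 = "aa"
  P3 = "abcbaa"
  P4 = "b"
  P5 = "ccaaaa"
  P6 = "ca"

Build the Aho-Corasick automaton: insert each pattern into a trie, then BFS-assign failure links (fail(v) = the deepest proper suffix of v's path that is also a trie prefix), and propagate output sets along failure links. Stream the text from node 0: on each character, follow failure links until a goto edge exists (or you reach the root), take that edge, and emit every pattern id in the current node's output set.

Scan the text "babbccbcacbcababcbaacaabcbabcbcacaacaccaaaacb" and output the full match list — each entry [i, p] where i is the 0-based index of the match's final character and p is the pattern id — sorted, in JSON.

Construct AC machine:
Trie (insert patterns):
  n0 'ε': a→8 b→1 c→15
  n1 'b': c→2  ←P4
  n2 'bc': a→7 b→3
  n3 'bcb': a→4
  n4 'bcba': b→5
  n5 'bcbab': c→6
  n6 'bcbabc': ·  ←P0
  n7 'bca': ·  ←P1
  n8 'a': a→9 b→10
  n9 'aa': ·  ←P2
  n10 'ab': c→11
  n11 'abc': b→12
  n12 'abcb': a→13
  n13 'abcba': a→14
  n14 'abcbaa': ·  ←P3
  n15 'c': a→21 c→16
  n16 'cc': a→17
  n17 'cca': a→18
  n18 'ccaa': a→19
  n19 'ccaaa': a→20
  n20 'ccaaaa': ·  ←P5
  n21 'ca': ·  ←P6

Failure links (BFS by depth):
  n1('b'): parent n0 fail=0; on 'b' 0 → fail=0;  out {4}∪∅={4}
  n8('a'): parent n0 fail=0; on 'a' 0 → fail=0;  out ∅∪∅=∅
  n15('c'): parent n0 fail=0; on 'c' 0 → fail=0;  out ∅∪∅=∅
  n2('bc'): parent n1 fail=0; on 'c' 0 → fail=15;  out ∅∪∅=∅
  n9('aa'): parent n8 fail=0; on 'a' 0 → fail=8;  out {2}∪∅={2}
  n10('ab'): parent n8 fail=0; on 'b' 0 → fail=1;  out ∅∪{4}={4}
  n16('cc'): parent n15 fail=0; on 'c' 0 → fail=15;  out ∅∪∅=∅
  n21('ca'): parent n15 fail=0; on 'a' 0 → fail=8;  out {6}∪∅={6}
  n3('bcb'): parent n2 fail=15; on 'b' 15→0 → fail=1;  out ∅∪{4}={4}
  n7('bca'): parent n2 fail=15; on 'a' 15 → fail=21;  out {1}∪{6}={1,6}
  n11('abc'): parent n10 fail=1; on 'c' 1 → fail=2;  out ∅∪∅=∅
  n17('cca'): parent n16 fail=15; on 'a' 15 → fail=21;  out ∅∪{6}={6}
  n4('bcba'): parent n3 fail=1; on 'a' 1→0 → fail=8;  out ∅∪∅=∅
  n12('abcb'): parent n11 fail=2; on 'b' 2 → fail=3;  out ∅∪{4}={4}
  n18('ccaa'): parent n17 fail=21; on 'a' 21→8 → fail=9;  out ∅∪{2}={2}
  n5('bcbab'): parent n4 fail=8; on 'b' 8 → fail=10;  out ∅∪{4}={4}
  n13('abcba'): parent n12 fail=3; on 'a' 3 → fail=4;  out ∅∪∅=∅
  n19('ccaaa'): parent n18 fail=9; on 'a' 9→8 → fail=9;  out ∅∪{2}={2}
  n6('bcbabc'): parent n5 fail=10; on 'c' 10 → fail=11;  out {0}∪∅={0}
  n14('abcbaa'): parent n13 fail=4; on 'a' 4→8 → fail=9;  out {3}∪{2}={2,3}
  n20('ccaaaa'): parent n19 fail=9; on 'a' 9→8 → fail=9;  out {5}∪{2}={2,5}

Text stream:
pos 0 'b': at 1  ** P4@[0:0]
pos 1 'a': at 8 ·f
pos 2 'b': at 10  ** P4@[2:2]
pos 3 'b': at 1 ·f  ** P4@[3:3]
pos 4 'c': at 2
pos 5 'c': at 16 ·f
pos 6 'b': at 1 ·f  ** P4@[6:6]
pos 7 'c': at 2
pos 8 'a': at 7  ** P1@[6:8],P6@[7:8]
pos 9 'c': at 15 ·f
pos 10 'b': at 1 ·f  ** P4@[10:10]
pos 11 'c': at 2
pos 12 'a': at 7  ** P1@[10:12],P6@[11:12]
pos 13 'b': at 10 ·f  ** P4@[13:13]
pos 14 'a': at 8 ·f
pos 15 'b': at 10  ** P4@[15:15]
pos 16 'c': at 11
pos 17 'b': at 12  ** P4@[17:17]
pos 18 'a': at 13
pos 19 'a': at 14  ** P2@[18:19],P3@[14:19]
pos 20 'c': at 15 ·f
pos 21 'a': at 21  ** P6@[20:21]
pos 22 'a': at 9 ·f  ** P2@[21:22]
pos 23 'b': at 10 ·f  ** P4@[23:23]
pos 24 'c': at 11
pos 25 'b': at 12  ** P4@[25:25]
pos 26 'a': at 13
pos 27 'b': at 5 ·f  ** P4@[27:27]
pos 28 'c': at 6  ** P0@[23:28]
pos 29 'b': at 12 ·f  ** P4@[29:29]
pos 30 'c': at 2 ·f
pos 31 'a': at 7  ** P1@[29:31],P6@[30:31]
pos 32 'c': at 15 ·f
pos 33 'a': at 21  ** P6@[32:33]
pos 34 'a': at 9 ·f  ** P2@[33:34]
pos 35 'c': at 15 ·f
pos 36 'a': at 21  ** P6@[35:36]
pos 37 'c': at 15 ·f
pos 38 'c': at 16
pos 39 'a': at 17  ** P6@[38:39]
pos 40 'a': at 18  ** P2@[39:40]
pos 41 'a': at 19  ** P2@[40:41]
pos 42 'a': at 20  ** P2@[41:42],P5@[37:42]
pos 43 'c': at 15 ·f
pos 44 'b': at 1 ·f  ** P4@[44:44]

Result: [[0,4],[2,4],[3,4],[6,4],[8,1],[8,6],[10,4],[12,1],[12,6],[13,4],[15,4],[17,4],[19,2],[19,3],[21,6],[22,2],[23,4],[25,4],[27,4],[28,0],[29,4],[31,1],[31,6],[33,6],[34,2],[36,6],[39,6],[40,2],[41,2],[42,2],[42,5],[44,4]]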